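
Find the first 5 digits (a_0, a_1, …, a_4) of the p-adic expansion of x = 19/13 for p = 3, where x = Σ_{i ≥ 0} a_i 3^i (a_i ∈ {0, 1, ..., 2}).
(a_0, …, a_4) = (1, 2, 1, 2, 1)

v_3(19/13) = 0 (numerator and denominator both coprime to 3), so x ∈ ℤ_3^×. Compute digits iteratively via a_i = x_i mod 3, x_{i+1} = (x_i − a_i)/3, with x_0 = x:
  x_0 = 19/13;  a_0 = 1;  x_1 = (x_0 − 1)/3 = 2/13
  x_1 = 2/13;  a_1 = 2;  x_2 = (x_1 − 2)/3 = -8/13
  x_2 = -8/13;  a_2 = 1;  x_3 = (x_2 − 1)/3 = -7/13
  x_3 = -7/13;  a_3 = 2;  x_4 = (x_3 − 2)/3 = -11/13
  x_4 = -11/13;  a_4 = 1;  x_5 = (x_4 − 1)/3 = -8/13
Digits: (1, 2, 1, 2, 1).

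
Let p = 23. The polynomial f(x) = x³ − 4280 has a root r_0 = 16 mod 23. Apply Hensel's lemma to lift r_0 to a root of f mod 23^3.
r_2 = 1741 (mod 12167)

Hensel: r_{i+1} = r_i − f(r_i)/f′(r_i) mod 23^{i+2}, where f′(x) = 3x². Iterate:
  r_0 = 16 (mod 23)
  r_1 = 154 (mod 529)
  r_2 = 1741 (mod 12167)
Final: r = 1741 with f(r) ≡ 0 mod 23^3.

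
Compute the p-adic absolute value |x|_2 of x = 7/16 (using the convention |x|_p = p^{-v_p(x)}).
|7/16|_2 = 16

Step 1 — compute v_2(x) by factoring powers of 2 out of the numerator and denominator: v_2(7/16) = -4. Step 2 — apply |x|_p = p^{-v_p(x)} = 2^{4} = 16.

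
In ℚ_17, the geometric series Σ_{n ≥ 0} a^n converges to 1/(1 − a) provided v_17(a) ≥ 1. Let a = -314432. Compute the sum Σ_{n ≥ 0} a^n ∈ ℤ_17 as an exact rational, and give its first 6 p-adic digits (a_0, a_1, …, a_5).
Σ a^n = 1/(1 − a) = 1/314433;  first 6 digits = (1, 0, 0, 4, 13, 16)

v_17(a) = 3 ≥ 1, so the series converges in ℤ_17 to 1/(1 − a) = 1/(1 − (-314432)) = 1/314433. Expand this rational in ℤ_17: compute digits iteratively via d_i = x_i mod 17, x_{i+1} = (x_i − d_i)/17. The first 6 digits are (1, 0, 0, 4, 13, 16).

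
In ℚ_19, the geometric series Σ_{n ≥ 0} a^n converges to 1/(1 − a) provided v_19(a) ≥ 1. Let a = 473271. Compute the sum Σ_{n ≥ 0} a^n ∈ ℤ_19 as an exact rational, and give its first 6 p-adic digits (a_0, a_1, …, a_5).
Σ a^n = 1/(1 − a) = -1/473270;  first 6 digits = (1, 0, 0, 12, 3, 0)

v_19(a) = 3 ≥ 1, so the series converges in ℤ_19 to 1/(1 − a) = 1/(1 − 473271) = -1/473270. Expand this rational in ℤ_19: compute digits iteratively via d_i = x_i mod 19, x_{i+1} = (x_i − d_i)/19. The first 6 digits are (1, 0, 0, 12, 3, 0).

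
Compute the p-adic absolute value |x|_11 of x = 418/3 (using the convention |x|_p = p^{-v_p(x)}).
|418/3|_11 = 1/11

Step 1 — compute v_11(x) by factoring powers of 11 out of the numerator and denominator: v_11(418/3) = 1. Step 2 — apply |x|_p = p^{-v_p(x)} = 11^{-1} = 1/11.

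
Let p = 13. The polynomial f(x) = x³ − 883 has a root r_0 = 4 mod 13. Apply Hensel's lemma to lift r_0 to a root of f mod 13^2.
r_1 = 95 (mod 169)

Hensel: r_{i+1} = r_i − f(r_i)/f′(r_i) mod 13^{i+2}, where f′(x) = 3x². Iterate:
  r_0 = 4 (mod 13)
  r_1 = 95 (mod 169)
Final: r = 95 with f(r) ≡ 0 mod 13^2.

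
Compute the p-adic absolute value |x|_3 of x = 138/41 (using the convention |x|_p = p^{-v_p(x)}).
|138/41|_3 = 1/3

Step 1 — compute v_3(x) by factoring powers of 3 out of the numerator and denominator: v_3(138/41) = 1. Step 2 — apply |x|_p = p^{-v_p(x)} = 3^{-1} = 1/3.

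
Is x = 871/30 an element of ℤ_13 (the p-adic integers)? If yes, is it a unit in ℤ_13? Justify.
x ∈ ℤ_13 but not a unit; v_13(x) = 1 > 0

ℤ_13 = {x ∈ ℚ_13 : v_13(x) ≥ 0} and ℤ_13^× = {x ∈ ℤ_13 : v_13(x) = 0}. Here v_13(871/30) = v_13(num) − v_13(den) = 1; compare against these criteria.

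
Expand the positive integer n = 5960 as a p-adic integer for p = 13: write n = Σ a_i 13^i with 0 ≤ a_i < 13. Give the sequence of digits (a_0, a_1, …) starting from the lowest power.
(a_0, a_1, …) = (6, 3, 9, 2)

Repeated division by 13 gives the digits low-to-high: 5960 = 6 + 3·13^1 + 9·13^2 + 2·13^3. Digit sequence: (6, 3, 9, 2).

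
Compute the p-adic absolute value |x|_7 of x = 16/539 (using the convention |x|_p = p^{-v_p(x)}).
|16/539|_7 = 49

Step 1 — compute v_7(x) by factoring powers of 7 out of the numerator and denominator: v_7(16/539) = -2. Step 2 — apply |x|_p = p^{-v_p(x)} = 7^{2} = 49.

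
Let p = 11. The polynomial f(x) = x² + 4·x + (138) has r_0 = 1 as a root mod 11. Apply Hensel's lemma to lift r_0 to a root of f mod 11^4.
r_3 = 12299 (mod 14641)

Hensel: r_{i+1} = r_i − f(r_i)·(f′(r_i))^{-1} mod 11^{i+2}, f′(x) = 2x + 4. Iterate:
  r_0 = 1 (mod 11)
  r_1 = 78 (mod 121)
  r_2 = 320 (mod 1331)
  r_3 = 12299 (mod 14641)
Final: r = 12299 satisfies f(r) ≡ 0 mod 11^4.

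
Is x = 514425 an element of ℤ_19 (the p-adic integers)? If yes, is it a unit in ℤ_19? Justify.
x ∈ ℤ_19 but not a unit; v_19(x) = 3 > 0

ℤ_19 = {x ∈ ℚ_19 : v_19(x) ≥ 0} and ℤ_19^× = {x ∈ ℤ_19 : v_19(x) = 0}. Here v_19(514425) = v_19(num) − v_19(den) = 3; compare against these criteria.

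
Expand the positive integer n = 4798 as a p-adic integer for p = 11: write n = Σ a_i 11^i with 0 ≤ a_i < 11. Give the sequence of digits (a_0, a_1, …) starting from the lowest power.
(a_0, a_1, …) = (2, 7, 6, 3)

Repeated division by 11 gives the digits low-to-high: 4798 = 2 + 7·11^1 + 6·11^2 + 3·11^3. Digit sequence: (2, 7, 6, 3).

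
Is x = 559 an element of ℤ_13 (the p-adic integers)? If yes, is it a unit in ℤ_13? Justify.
x ∈ ℤ_13 but not a unit; v_13(x) = 1 > 0

ℤ_13 = {x ∈ ℚ_13 : v_13(x) ≥ 0} and ℤ_13^× = {x ∈ ℤ_13 : v_13(x) = 0}. Here v_13(559) = v_13(num) − v_13(den) = 1; compare against these criteria.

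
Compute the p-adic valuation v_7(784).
v_7(784) = 2

v_7(n) is the largest exponent k such that 7^k divides n. Factor out: 784 = 7^2 · 16. (Sign doesn't affect v_p.) So v_7(784) = 2.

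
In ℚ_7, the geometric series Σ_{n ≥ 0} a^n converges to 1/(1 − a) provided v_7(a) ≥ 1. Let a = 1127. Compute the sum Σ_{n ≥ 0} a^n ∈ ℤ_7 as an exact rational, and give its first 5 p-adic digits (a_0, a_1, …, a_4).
Σ a^n = 1/(1 − a) = -1/1126;  first 5 digits = (1, 0, 2, 3, 4)

v_7(a) = 2 ≥ 1, so the series converges in ℤ_7 to 1/(1 − a) = 1/(1 − 1127) = -1/1126. Expand this rational in ℤ_7: compute digits iteratively via d_i = x_i mod 7, x_{i+1} = (x_i − d_i)/7. The first 5 digits are (1, 0, 2, 3, 4).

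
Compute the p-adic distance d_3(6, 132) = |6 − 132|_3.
d_3(6, 132) = 1/9

Step 1 — x − y = 6 − 132 = -126. Step 2 — v_3(-126) = 2 (factor: -126 = −(3^2 · 14); the sign does not affect v_p). Step 3 — |x − y|_3 = 3^{-2} = 1/9.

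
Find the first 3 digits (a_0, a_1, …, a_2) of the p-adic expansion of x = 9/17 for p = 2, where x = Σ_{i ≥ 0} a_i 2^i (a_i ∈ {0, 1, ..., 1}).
(a_0, …, a_2) = (1, 0, 0)

v_2(9/17) = 0 (numerator and denominator both coprime to 2), so x ∈ ℤ_2^×. Compute digits iteratively via a_i = x_i mod 2, x_{i+1} = (x_i − a_i)/2, with x_0 = x:
  x_0 = 9/17;  a_0 = 1;  x_1 = (x_0 − 1)/2 = -4/17
  x_1 = -4/17;  a_1 = 0;  x_2 = (x_1 − 0)/2 = -2/17
  x_2 = -2/17;  a_2 = 0;  x_3 = (x_2 − 0)/2 = -1/17
Digits: (1, 0, 0).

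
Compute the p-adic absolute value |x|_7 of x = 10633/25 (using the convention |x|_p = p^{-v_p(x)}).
|10633/25|_7 = 1/343

Step 1 — compute v_7(x) by factoring powers of 7 out of the numerator and denominator: v_7(10633/25) = 3. Step 2 — apply |x|_p = p^{-v_p(x)} = 7^{-3} = 1/343.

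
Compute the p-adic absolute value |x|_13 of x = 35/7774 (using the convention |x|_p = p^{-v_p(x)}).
|35/7774|_13 = 169

Step 1 — compute v_13(x) by factoring powers of 13 out of the numerator and denominator: v_13(35/7774) = -2. Step 2 — apply |x|_p = p^{-v_p(x)} = 13^{2} = 169.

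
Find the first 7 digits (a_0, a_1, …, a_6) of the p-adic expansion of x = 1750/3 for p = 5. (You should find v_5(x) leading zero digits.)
(a_0, …, a_6) = (0, 0, 0, 3, 2, 3, 1)

v_5(1750/3) = 3, so a_0 = ... = a_2 = 0. Factor out: x = 5^3 · u with u = 14/3 a unit in ℤ_5. Expand u iteratively via a_{v+i} = u_i mod 5, u_{i+1} = (u_i − a_{v+i})/5:
  u_0 = 14/3;  a_3 = 3;  u_1 = (u_0 − 3)/5 = 1/3
  u_1 = 1/3;  a_4 = 2;  u_2 = (u_1 − 2)/5 = -1/3
  u_2 = -1/3;  a_5 = 3;  u_3 = (u_2 − 3)/5 = -2/3
  u_3 = -2/3;  a_6 = 1;  u_4 = (u_3 − 1)/5 = -1/3
Digits: (0, 0, 0, 3, 2, 3, 1).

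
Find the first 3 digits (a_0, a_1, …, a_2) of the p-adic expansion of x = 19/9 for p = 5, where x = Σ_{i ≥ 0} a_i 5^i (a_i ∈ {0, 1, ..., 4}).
(a_0, …, a_2) = (1, 3, 0)

v_5(19/9) = 0 (numerator and denominator both coprime to 5), so x ∈ ℤ_5^×. Compute digits iteratively via a_i = x_i mod 5, x_{i+1} = (x_i − a_i)/5, with x_0 = x:
  x_0 = 19/9;  a_0 = 1;  x_1 = (x_0 − 1)/5 = 2/9
  x_1 = 2/9;  a_1 = 3;  x_2 = (x_1 − 3)/5 = -5/9
  x_2 = -5/9;  a_2 = 0;  x_3 = (x_2 − 0)/5 = -1/9
Digits: (1, 3, 0).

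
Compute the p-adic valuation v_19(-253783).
v_19(-253783) = 3

v_19(n) is the largest exponent k such that 19^k divides n. Factor out: -253783 = -19^3 · 37. (Sign doesn't affect v_p.) So v_19(-253783) = 3.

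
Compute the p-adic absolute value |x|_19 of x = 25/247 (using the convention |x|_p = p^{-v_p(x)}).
|25/247|_19 = 19

Step 1 — compute v_19(x) by factoring powers of 19 out of the numerator and denominator: v_19(25/247) = -1. Step 2 — apply |x|_p = p^{-v_p(x)} = 19^{1} = 19.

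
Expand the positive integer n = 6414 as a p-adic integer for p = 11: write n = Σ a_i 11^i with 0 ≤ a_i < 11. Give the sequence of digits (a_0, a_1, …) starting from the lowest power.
(a_0, a_1, …) = (1, 0, 9, 4)

Repeated division by 11 gives the digits low-to-high: 6414 = 1 + 9·11^2 + 4·11^3. Digit sequence: (1, 0, 9, 4).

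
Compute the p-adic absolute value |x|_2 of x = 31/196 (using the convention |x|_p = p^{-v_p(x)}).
|31/196|_2 = 4

Step 1 — compute v_2(x) by factoring powers of 2 out of the numerator and denominator: v_2(31/196) = -2. Step 2 — apply |x|_p = p^{-v_p(x)} = 2^{2} = 4.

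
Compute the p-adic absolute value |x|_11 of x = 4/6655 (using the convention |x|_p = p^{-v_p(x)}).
|4/6655|_11 = 1331

Step 1 — compute v_11(x) by factoring powers of 11 out of the numerator and denominator: v_11(4/6655) = -3. Step 2 — apply |x|_p = p^{-v_p(x)} = 11^{3} = 1331.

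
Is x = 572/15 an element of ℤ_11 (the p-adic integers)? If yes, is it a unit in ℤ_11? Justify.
x ∈ ℤ_11 but not a unit; v_11(x) = 1 > 0

ℤ_11 = {x ∈ ℚ_11 : v_11(x) ≥ 0} and ℤ_11^× = {x ∈ ℤ_11 : v_11(x) = 0}. Here v_11(572/15) = v_11(num) − v_11(den) = 1; compare against these criteria.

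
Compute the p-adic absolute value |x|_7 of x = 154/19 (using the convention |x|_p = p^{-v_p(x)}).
|154/19|_7 = 1/7

Step 1 — compute v_7(x) by factoring powers of 7 out of the numerator and denominator: v_7(154/19) = 1. Step 2 — apply |x|_p = p^{-v_p(x)} = 7^{-1} = 1/7.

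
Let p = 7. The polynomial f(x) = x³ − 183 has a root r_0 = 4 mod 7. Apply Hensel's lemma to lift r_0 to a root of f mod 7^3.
r_2 = 32 (mod 343)

Hensel: r_{i+1} = r_i − f(r_i)/f′(r_i) mod 7^{i+2}, where f′(x) = 3x². Iterate:
  r_0 = 4 (mod 7)
  r_1 = 32 (mod 49)
  r_2 = 32 (mod 343)
Final: r = 32 with f(r) ≡ 0 mod 7^3.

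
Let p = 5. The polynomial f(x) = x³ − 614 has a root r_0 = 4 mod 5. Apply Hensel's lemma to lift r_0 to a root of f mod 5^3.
r_2 = 104 (mod 125)

Hensel: r_{i+1} = r_i − f(r_i)/f′(r_i) mod 5^{i+2}, where f′(x) = 3x². Iterate:
  r_0 = 4 (mod 5)
  r_1 = 4 (mod 25)
  r_2 = 104 (mod 125)
Final: r = 104 with f(r) ≡ 0 mod 5^3.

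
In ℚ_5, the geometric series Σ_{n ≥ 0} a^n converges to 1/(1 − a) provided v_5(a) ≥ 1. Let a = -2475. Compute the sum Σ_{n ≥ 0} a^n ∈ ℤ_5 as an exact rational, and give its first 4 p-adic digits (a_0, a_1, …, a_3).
Σ a^n = 1/(1 − a) = 1/2476;  first 4 digits = (1, 0, 1, 0)

v_5(a) = 2 ≥ 1, so the series converges in ℤ_5 to 1/(1 − a) = 1/(1 − (-2475)) = 1/2476. Expand this rational in ℤ_5: compute digits iteratively via d_i = x_i mod 5, x_{i+1} = (x_i − d_i)/5. The first 4 digits are (1, 0, 1, 0).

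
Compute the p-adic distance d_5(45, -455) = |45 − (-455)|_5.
d_5(45, -455) = 1/125

Step 1 — x − y = 45 − (-455) = 500. Step 2 — v_5(500) = 3 (factor: 500 = (5^3 · 4); the sign does not affect v_p). Step 3 — |x − y|_5 = 5^{-3} = 1/125.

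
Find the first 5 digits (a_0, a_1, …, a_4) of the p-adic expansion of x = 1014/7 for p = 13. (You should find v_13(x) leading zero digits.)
(a_0, …, a_4) = (0, 0, 12, 1, 11)

v_13(1014/7) = 2, so a_0 = ... = a_1 = 0. Factor out: x = 13^2 · u with u = 6/7 a unit in ℤ_13. Expand u iteratively via a_{v+i} = u_i mod 13, u_{i+1} = (u_i − a_{v+i})/13:
  u_0 = 6/7;  a_2 = 12;  u_1 = (u_0 − 12)/13 = -6/7
  u_1 = -6/7;  a_3 = 1;  u_2 = (u_1 − 1)/13 = -1/7
  u_2 = -1/7;  a_4 = 11;  u_3 = (u_2 − 11)/13 = -6/7
Digits: (0, 0, 12, 1, 11).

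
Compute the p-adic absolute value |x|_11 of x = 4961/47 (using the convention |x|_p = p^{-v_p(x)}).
|4961/47|_11 = 1/121

Step 1 — compute v_11(x) by factoring powers of 11 out of the numerator and denominator: v_11(4961/47) = 2. Step 2 — apply |x|_p = p^{-v_p(x)} = 11^{-2} = 1/121.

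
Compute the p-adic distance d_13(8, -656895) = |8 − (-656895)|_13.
d_13(8, -656895) = 1/28561

Step 1 — x − y = 8 − (-656895) = 656903. Step 2 — v_13(656903) = 4 (factor: 656903 = (13^4 · 23); the sign does not affect v_p). Step 3 — |x − y|_13 = 13^{-4} = 1/28561.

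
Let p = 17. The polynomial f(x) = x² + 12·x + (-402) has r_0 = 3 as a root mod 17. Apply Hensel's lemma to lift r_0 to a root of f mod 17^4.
r_3 = 83014 (mod 83521)

Hensel: r_{i+1} = r_i − f(r_i)·(f′(r_i))^{-1} mod 17^{i+2}, f′(x) = 2x + 12. Iterate:
  r_0 = 3 (mod 17)
  r_1 = 71 (mod 289)
  r_2 = 4406 (mod 4913)
  r_3 = 83014 (mod 83521)
Final: r = 83014 satisfies f(r) ≡ 0 mod 17^4.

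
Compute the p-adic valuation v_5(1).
v_5(1) = 0

v_5(n) is the largest exponent k such that 5^k divides n. Factor out: 1 = 5^0 · 1. (Sign doesn't affect v_p.) So v_5(1) = 0.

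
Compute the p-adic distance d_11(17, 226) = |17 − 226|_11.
d_11(17, 226) = 1/11

Step 1 — x − y = 17 − 226 = -209. Step 2 — v_11(-209) = 1 (factor: -209 = −(11^1 · 19); the sign does not affect v_p). Step 3 — |x − y|_11 = 11^{-1} = 1/11.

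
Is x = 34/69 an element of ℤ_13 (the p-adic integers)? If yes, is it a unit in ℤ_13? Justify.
x ∈ ℤ_13^× (unit); v_13(x) = 0

ℤ_13 = {x ∈ ℚ_13 : v_13(x) ≥ 0} and ℤ_13^× = {x ∈ ℤ_13 : v_13(x) = 0}. Here v_13(34/69) = v_13(num) − v_13(den) = 0; compare against these criteria.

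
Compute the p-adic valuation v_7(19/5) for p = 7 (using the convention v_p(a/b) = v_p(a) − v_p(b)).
v_7(19/5) = 0

Factor powers of 7 from the numerator and denominator of the reduced fraction: 19 = 7^0 · 19 and 5 = 7^0 · 5. Apply v_p(a/b) = v_p(a) − v_p(b): v_7(19/5) = 0 − 0 = 0.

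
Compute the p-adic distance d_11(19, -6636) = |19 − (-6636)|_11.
d_11(19, -6636) = 1/1331

Step 1 — x − y = 19 − (-6636) = 6655. Step 2 — v_11(6655) = 3 (factor: 6655 = (11^3 · 5); the sign does not affect v_p). Step 3 — |x − y|_11 = 11^{-3} = 1/1331.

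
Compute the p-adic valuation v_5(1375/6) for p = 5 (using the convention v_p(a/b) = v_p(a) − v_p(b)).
v_5(1375/6) = 3

Factor powers of 5 from the numerator and denominator of the reduced fraction: 1375 = 5^3 · 11 and 6 = 5^0 · 6. Apply v_p(a/b) = v_p(a) − v_p(b): v_5(1375/6) = 3 − 0 = 3.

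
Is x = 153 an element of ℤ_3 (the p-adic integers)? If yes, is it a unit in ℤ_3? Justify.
x ∈ ℤ_3 but not a unit; v_3(x) = 2 > 0

ℤ_3 = {x ∈ ℚ_3 : v_3(x) ≥ 0} and ℤ_3^× = {x ∈ ℤ_3 : v_3(x) = 0}. Here v_3(153) = v_3(num) − v_3(den) = 2; compare against these criteria.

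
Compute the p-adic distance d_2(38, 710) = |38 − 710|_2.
d_2(38, 710) = 1/32

Step 1 — x − y = 38 − 710 = -672. Step 2 — v_2(-672) = 5 (factor: -672 = −(2^5 · 21); the sign does not affect v_p). Step 3 — |x − y|_2 = 2^{-5} = 1/32.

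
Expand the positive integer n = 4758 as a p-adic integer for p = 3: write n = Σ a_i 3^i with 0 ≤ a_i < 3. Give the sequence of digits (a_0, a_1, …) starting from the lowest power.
(a_0, a_1, …) = (0, 2, 0, 2, 1, 1, 0, 2)

Repeated division by 3 gives the digits low-to-high: 4758 = 2·3^1 + 2·3^3 + 1·3^4 + 1·3^5 + 2·3^7. Digit sequence: (0, 2, 0, 2, 1, 1, 0, 2).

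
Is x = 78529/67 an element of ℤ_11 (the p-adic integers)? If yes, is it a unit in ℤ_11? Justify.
x ∈ ℤ_11 but not a unit; v_11(x) = 3 > 0

ℤ_11 = {x ∈ ℚ_11 : v_11(x) ≥ 0} and ℤ_11^× = {x ∈ ℤ_11 : v_11(x) = 0}. Here v_11(78529/67) = v_11(num) − v_11(den) = 3; compare against these criteria.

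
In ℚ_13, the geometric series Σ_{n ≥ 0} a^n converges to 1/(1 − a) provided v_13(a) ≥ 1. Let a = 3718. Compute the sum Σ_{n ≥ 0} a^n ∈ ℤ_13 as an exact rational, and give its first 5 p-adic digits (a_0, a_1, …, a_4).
Σ a^n = 1/(1 − a) = -1/3717;  first 5 digits = (1, 0, 9, 1, 3)

v_13(a) = 2 ≥ 1, so the series converges in ℤ_13 to 1/(1 − a) = 1/(1 − 3718) = -1/3717. Expand this rational in ℤ_13: compute digits iteratively via d_i = x_i mod 13, x_{i+1} = (x_i − d_i)/13. The first 5 digits are (1, 0, 9, 1, 3).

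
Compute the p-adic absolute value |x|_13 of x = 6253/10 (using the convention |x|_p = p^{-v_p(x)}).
|6253/10|_13 = 1/169

Step 1 — compute v_13(x) by factoring powers of 13 out of the numerator and denominator: v_13(6253/10) = 2. Step 2 — apply |x|_p = p^{-v_p(x)} = 13^{-2} = 1/169.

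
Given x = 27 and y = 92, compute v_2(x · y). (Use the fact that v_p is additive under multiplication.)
v_2(2484) = 2

v_p(x) = 0 (factor: 27 = 2^0 · 27); v_p(y) = 2 (factor: 92 = 2^2 · 23). Additivity: v_p(xy) = v_p(x) + v_p(y) = 0 + 2 = 2. (Direct check: xy = 2484 = 2^2 · (621).)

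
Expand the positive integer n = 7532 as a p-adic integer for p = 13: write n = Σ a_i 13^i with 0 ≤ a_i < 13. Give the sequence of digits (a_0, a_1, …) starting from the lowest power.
(a_0, a_1, …) = (5, 7, 5, 3)

Repeated division by 13 gives the digits low-to-high: 7532 = 5 + 7·13^1 + 5·13^2 + 3·13^3. Digit sequence: (5, 7, 5, 3).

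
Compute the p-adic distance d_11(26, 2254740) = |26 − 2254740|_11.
d_11(26, 2254740) = 1/161051

Step 1 — x − y = 26 − 2254740 = -2254714. Step 2 — v_11(-2254714) = 5 (factor: -2254714 = −(11^5 · 14); the sign does not affect v_p). Step 3 — |x − y|_11 = 11^{-5} = 1/161051.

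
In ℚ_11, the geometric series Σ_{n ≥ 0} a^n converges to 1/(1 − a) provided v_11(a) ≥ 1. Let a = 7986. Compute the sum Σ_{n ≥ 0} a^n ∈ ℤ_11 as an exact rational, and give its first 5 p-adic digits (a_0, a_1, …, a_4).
Σ a^n = 1/(1 − a) = -1/7985;  first 5 digits = (1, 0, 0, 6, 0)

v_11(a) = 3 ≥ 1, so the series converges in ℤ_11 to 1/(1 − a) = 1/(1 − 7986) = -1/7985. Expand this rational in ℤ_11: compute digits iteratively via d_i = x_i mod 11, x_{i+1} = (x_i − d_i)/11. The first 5 digits are (1, 0, 0, 6, 0).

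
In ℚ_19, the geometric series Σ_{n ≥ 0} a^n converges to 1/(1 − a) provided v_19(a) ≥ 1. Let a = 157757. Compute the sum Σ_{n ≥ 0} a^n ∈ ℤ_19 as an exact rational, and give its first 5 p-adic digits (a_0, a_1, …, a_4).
Σ a^n = 1/(1 − a) = -1/157756;  first 5 digits = (1, 0, 0, 4, 1)

v_19(a) = 3 ≥ 1, so the series converges in ℤ_19 to 1/(1 − a) = 1/(1 − 157757) = -1/157756. Expand this rational in ℤ_19: compute digits iteratively via d_i = x_i mod 19, x_{i+1} = (x_i − d_i)/19. The first 5 digits are (1, 0, 0, 4, 1).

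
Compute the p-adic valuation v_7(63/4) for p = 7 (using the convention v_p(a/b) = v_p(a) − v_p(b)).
v_7(63/4) = 1

Factor powers of 7 from the numerator and denominator of the reduced fraction: 63 = 7^1 · 9 and 4 = 7^0 · 4. Apply v_p(a/b) = v_p(a) − v_p(b): v_7(63/4) = 1 − 0 = 1.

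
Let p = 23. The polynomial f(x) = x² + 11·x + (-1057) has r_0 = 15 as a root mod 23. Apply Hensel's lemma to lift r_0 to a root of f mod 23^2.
r_1 = 199 (mod 529)

Hensel: r_{i+1} = r_i − f(r_i)·(f′(r_i))^{-1} mod 23^{i+2}, f′(x) = 2x + 11. Iterate:
  r_0 = 15 (mod 23)
  r_1 = 199 (mod 529)
Final: r = 199 satisfies f(r) ≡ 0 mod 23^2.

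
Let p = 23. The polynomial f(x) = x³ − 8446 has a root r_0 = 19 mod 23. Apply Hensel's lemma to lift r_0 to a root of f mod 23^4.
r_3 = 201568 (mod 279841)

Hensel: r_{i+1} = r_i − f(r_i)/f′(r_i) mod 23^{i+2}, where f′(x) = 3x². Iterate:
  r_0 = 19 (mod 23)
  r_1 = 19 (mod 529)
  r_2 = 6896 (mod 12167)
  r_3 = 201568 (mod 279841)
Final: r = 201568 with f(r) ≡ 0 mod 23^4.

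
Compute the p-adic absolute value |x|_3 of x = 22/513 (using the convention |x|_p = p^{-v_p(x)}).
|22/513|_3 = 27

Step 1 — compute v_3(x) by factoring powers of 3 out of the numerator and denominator: v_3(22/513) = -3. Step 2 — apply |x|_p = p^{-v_p(x)} = 3^{3} = 27.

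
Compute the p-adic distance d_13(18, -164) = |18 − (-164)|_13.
d_13(18, -164) = 1/13

Step 1 — x − y = 18 − (-164) = 182. Step 2 — v_13(182) = 1 (factor: 182 = (13^1 · 14); the sign does not affect v_p). Step 3 — |x − y|_13 = 13^{-1} = 1/13.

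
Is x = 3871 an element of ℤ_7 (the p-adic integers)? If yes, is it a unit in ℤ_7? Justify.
x ∈ ℤ_7 but not a unit; v_7(x) = 2 > 0

ℤ_7 = {x ∈ ℚ_7 : v_7(x) ≥ 0} and ℤ_7^× = {x ∈ ℤ_7 : v_7(x) = 0}. Here v_7(3871) = v_7(num) − v_7(den) = 2; compare against these criteria.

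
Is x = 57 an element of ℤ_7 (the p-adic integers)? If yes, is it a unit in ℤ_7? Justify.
x ∈ ℤ_7^× (unit); v_7(x) = 0

ℤ_7 = {x ∈ ℚ_7 : v_7(x) ≥ 0} and ℤ_7^× = {x ∈ ℤ_7 : v_7(x) = 0}. Here v_7(57) = v_7(num) − v_7(den) = 0; compare against these criteria.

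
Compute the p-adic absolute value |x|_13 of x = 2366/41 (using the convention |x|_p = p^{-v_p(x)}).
|2366/41|_13 = 1/169

Step 1 — compute v_13(x) by factoring powers of 13 out of the numerator and denominator: v_13(2366/41) = 2. Step 2 — apply |x|_p = p^{-v_p(x)} = 13^{-2} = 1/169.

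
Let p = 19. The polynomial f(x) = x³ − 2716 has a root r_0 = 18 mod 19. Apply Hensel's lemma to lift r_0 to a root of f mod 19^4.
r_3 = 20158 (mod 130321)

Hensel: r_{i+1} = r_i − f(r_i)/f′(r_i) mod 19^{i+2}, where f′(x) = 3x². Iterate:
  r_0 = 18 (mod 19)
  r_1 = 303 (mod 361)
  r_2 = 6440 (mod 6859)
  r_3 = 20158 (mod 130321)
Final: r = 20158 with f(r) ≡ 0 mod 19^4.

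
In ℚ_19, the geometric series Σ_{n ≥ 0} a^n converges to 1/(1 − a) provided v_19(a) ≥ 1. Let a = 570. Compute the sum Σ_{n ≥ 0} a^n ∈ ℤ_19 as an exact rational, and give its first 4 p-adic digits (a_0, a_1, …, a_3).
Σ a^n = 1/(1 − a) = -1/569;  first 4 digits = (1, 11, 8, 10)

v_19(a) = 1 ≥ 1, so the series converges in ℤ_19 to 1/(1 − a) = 1/(1 − 570) = -1/569. Expand this rational in ℤ_19: compute digits iteratively via d_i = x_i mod 19, x_{i+1} = (x_i − d_i)/19. The first 4 digits are (1, 11, 8, 10).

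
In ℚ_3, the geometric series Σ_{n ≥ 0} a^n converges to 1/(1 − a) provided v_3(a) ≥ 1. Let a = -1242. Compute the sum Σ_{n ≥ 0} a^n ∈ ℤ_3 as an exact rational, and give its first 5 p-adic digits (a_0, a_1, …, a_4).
Σ a^n = 1/(1 − a) = 1/1243;  first 5 digits = (1, 0, 0, 2, 2)

v_3(a) = 3 ≥ 1, so the series converges in ℤ_3 to 1/(1 − a) = 1/(1 − (-1242)) = 1/1243. Expand this rational in ℤ_3: compute digits iteratively via d_i = x_i mod 3, x_{i+1} = (x_i − d_i)/3. The first 5 digits are (1, 0, 0, 2, 2).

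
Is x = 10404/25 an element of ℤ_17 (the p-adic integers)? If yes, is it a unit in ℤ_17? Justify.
x ∈ ℤ_17 but not a unit; v_17(x) = 2 > 0

ℤ_17 = {x ∈ ℚ_17 : v_17(x) ≥ 0} and ℤ_17^× = {x ∈ ℤ_17 : v_17(x) = 0}. Here v_17(10404/25) = v_17(num) − v_17(den) = 2; compare against these criteria.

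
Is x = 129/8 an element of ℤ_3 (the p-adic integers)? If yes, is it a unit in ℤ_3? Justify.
x ∈ ℤ_3 but not a unit; v_3(x) = 1 > 0

ℤ_3 = {x ∈ ℚ_3 : v_3(x) ≥ 0} and ℤ_3^× = {x ∈ ℤ_3 : v_3(x) = 0}. Here v_3(129/8) = v_3(num) − v_3(den) = 1; compare against these criteria.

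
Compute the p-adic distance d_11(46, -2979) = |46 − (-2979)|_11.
d_11(46, -2979) = 1/121

Step 1 — x − y = 46 − (-2979) = 3025. Step 2 — v_11(3025) = 2 (factor: 3025 = (11^2 · 25); the sign does not affect v_p). Step 3 — |x − y|_11 = 11^{-2} = 1/121.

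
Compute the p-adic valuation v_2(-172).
v_2(-172) = 2

v_2(n) is the largest exponent k such that 2^k divides n. Factor out: -172 = -2^2 · 43. (Sign doesn't affect v_p.) So v_2(-172) = 2.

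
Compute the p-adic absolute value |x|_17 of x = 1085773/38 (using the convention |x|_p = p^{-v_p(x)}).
|1085773/38|_17 = 1/83521

Step 1 — compute v_17(x) by factoring powers of 17 out of the numerator and denominator: v_17(1085773/38) = 4. Step 2 — apply |x|_p = p^{-v_p(x)} = 17^{-4} = 1/83521.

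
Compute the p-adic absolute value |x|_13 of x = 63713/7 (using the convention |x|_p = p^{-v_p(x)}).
|63713/7|_13 = 1/2197

Step 1 — compute v_13(x) by factoring powers of 13 out of the numerator and denominator: v_13(63713/7) = 3. Step 2 — apply |x|_p = p^{-v_p(x)} = 13^{-3} = 1/2197.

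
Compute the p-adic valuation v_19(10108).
v_19(10108) = 2

v_19(n) is the largest exponent k such that 19^k divides n. Factor out: 10108 = 19^2 · 28. (Sign doesn't affect v_p.) So v_19(10108) = 2.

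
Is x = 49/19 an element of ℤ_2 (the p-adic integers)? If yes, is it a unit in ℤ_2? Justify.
x ∈ ℤ_2^× (unit); v_2(x) = 0

ℤ_2 = {x ∈ ℚ_2 : v_2(x) ≥ 0} and ℤ_2^× = {x ∈ ℤ_2 : v_2(x) = 0}. Here v_2(49/19) = v_2(num) − v_2(den) = 0; compare against these criteria.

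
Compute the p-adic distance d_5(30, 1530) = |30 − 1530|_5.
d_5(30, 1530) = 1/125

Step 1 — x − y = 30 − 1530 = -1500. Step 2 — v_5(-1500) = 3 (factor: -1500 = −(5^3 · 12); the sign does not affect v_p). Step 3 — |x − y|_5 = 5^{-3} = 1/125.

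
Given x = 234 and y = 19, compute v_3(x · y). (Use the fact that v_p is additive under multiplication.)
v_3(4446) = 2

v_p(x) = 2 (factor: 234 = 3^2 · 26); v_p(y) = 0 (factor: 19 = 3^0 · 19). Additivity: v_p(xy) = v_p(x) + v_p(y) = 2 + 0 = 2. (Direct check: xy = 4446 = 3^2 · (494).)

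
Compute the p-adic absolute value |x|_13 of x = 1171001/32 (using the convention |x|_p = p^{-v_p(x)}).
|1171001/32|_13 = 1/28561

Step 1 — compute v_13(x) by factoring powers of 13 out of the numerator and denominator: v_13(1171001/32) = 4. Step 2 — apply |x|_p = p^{-v_p(x)} = 13^{-4} = 1/28561.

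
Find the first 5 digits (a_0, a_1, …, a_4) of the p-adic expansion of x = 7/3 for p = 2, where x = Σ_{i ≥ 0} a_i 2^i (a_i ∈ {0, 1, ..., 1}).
(a_0, …, a_4) = (1, 0, 1, 1, 0)

v_2(7/3) = 0 (numerator and denominator both coprime to 2), so x ∈ ℤ_2^×. Compute digits iteratively via a_i = x_i mod 2, x_{i+1} = (x_i − a_i)/2, with x_0 = x:
  x_0 = 7/3;  a_0 = 1;  x_1 = (x_0 − 1)/2 = 2/3
  x_1 = 2/3;  a_1 = 0;  x_2 = (x_1 − 0)/2 = 1/3
  x_2 = 1/3;  a_2 = 1;  x_3 = (x_2 − 1)/2 = -1/3
  x_3 = -1/3;  a_3 = 1;  x_4 = (x_3 − 1)/2 = -2/3
  x_4 = -2/3;  a_4 = 0;  x_5 = (x_4 − 0)/2 = -1/3
Digits: (1, 0, 1, 1, 0).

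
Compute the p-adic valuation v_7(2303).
v_7(2303) = 2

v_7(n) is the largest exponent k such that 7^k divides n. Factor out: 2303 = 7^2 · 47. (Sign doesn't affect v_p.) So v_7(2303) = 2.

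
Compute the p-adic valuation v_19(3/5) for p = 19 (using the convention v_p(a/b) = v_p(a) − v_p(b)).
v_19(3/5) = 0

Factor powers of 19 from the numerator and denominator of the reduced fraction: 3 = 19^0 · 3 and 5 = 19^0 · 5. Apply v_p(a/b) = v_p(a) − v_p(b): v_19(3/5) = 0 − 0 = 0.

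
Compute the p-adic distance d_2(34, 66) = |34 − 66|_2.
d_2(34, 66) = 1/32

Step 1 — x − y = 34 − 66 = -32. Step 2 — v_2(-32) = 5 (factor: -32 = −(2^5 · 1); the sign does not affect v_p). Step 3 — |x − y|_2 = 2^{-5} = 1/32.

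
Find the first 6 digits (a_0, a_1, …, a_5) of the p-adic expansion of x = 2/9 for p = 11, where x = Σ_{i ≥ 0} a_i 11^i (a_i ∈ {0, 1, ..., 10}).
(a_0, …, a_5) = (10, 4, 2, 1, 6, 8)

v_11(2/9) = 0 (numerator and denominator both coprime to 11), so x ∈ ℤ_11^×. Compute digits iteratively via a_i = x_i mod 11, x_{i+1} = (x_i − a_i)/11, with x_0 = x:
  x_0 = 2/9;  a_0 = 10;  x_1 = (x_0 − 10)/11 = -8/9
  x_1 = -8/9;  a_1 = 4;  x_2 = (x_1 − 4)/11 = -4/9
  x_2 = -4/9;  a_2 = 2;  x_3 = (x_2 − 2)/11 = -2/9
  x_3 = -2/9;  a_3 = 1;  x_4 = (x_3 − 1)/11 = -1/9
  x_4 = -1/9;  a_4 = 6;  x_5 = (x_4 − 6)/11 = -5/9
  x_5 = -5/9;  a_5 = 8;  x_6 = (x_5 − 8)/11 = -7/9
Digits: (10, 4, 2, 1, 6, 8).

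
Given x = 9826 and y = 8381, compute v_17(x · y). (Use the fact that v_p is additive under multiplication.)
v_17(82351706) = 5

v_p(x) = 3 (factor: 9826 = 17^3 · 2); v_p(y) = 2 (factor: 8381 = 17^2 · 29). Additivity: v_p(xy) = v_p(x) + v_p(y) = 3 + 2 = 5. (Direct check: xy = 82351706 = 17^5 · (58).)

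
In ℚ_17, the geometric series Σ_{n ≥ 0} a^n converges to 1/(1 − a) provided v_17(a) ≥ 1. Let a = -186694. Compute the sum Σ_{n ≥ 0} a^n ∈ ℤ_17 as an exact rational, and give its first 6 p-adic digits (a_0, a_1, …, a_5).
Σ a^n = 1/(1 − a) = 1/186695;  first 6 digits = (1, 0, 0, 13, 14, 16)

v_17(a) = 3 ≥ 1, so the series converges in ℤ_17 to 1/(1 − a) = 1/(1 − (-186694)) = 1/186695. Expand this rational in ℤ_17: compute digits iteratively via d_i = x_i mod 17, x_{i+1} = (x_i − d_i)/17. The first 6 digits are (1, 0, 0, 13, 14, 16).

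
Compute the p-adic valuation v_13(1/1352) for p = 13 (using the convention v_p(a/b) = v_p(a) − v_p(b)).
v_13(1/1352) = -2

Factor powers of 13 from the numerator and denominator of the reduced fraction: 1 = 13^0 · 1 and 1352 = 13^2 · 8. Apply v_p(a/b) = v_p(a) − v_p(b): v_13(1/1352) = 0 − 2 = -2.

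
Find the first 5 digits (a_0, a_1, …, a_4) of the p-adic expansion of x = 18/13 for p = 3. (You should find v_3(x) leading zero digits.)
(a_0, …, a_4) = (0, 0, 2, 1, 2)

v_3(18/13) = 2, so a_0 = ... = a_1 = 0. Factor out: x = 3^2 · u with u = 2/13 a unit in ℤ_3. Expand u iteratively via a_{v+i} = u_i mod 3, u_{i+1} = (u_i − a_{v+i})/3:
  u_0 = 2/13;  a_2 = 2;  u_1 = (u_0 − 2)/3 = -8/13
  u_1 = -8/13;  a_3 = 1;  u_2 = (u_1 − 1)/3 = -7/13
  u_2 = -7/13;  a_4 = 2;  u_3 = (u_2 − 2)/3 = -11/13
Digits: (0, 0, 2, 1, 2).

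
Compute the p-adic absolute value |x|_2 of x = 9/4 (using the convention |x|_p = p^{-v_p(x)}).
|9/4|_2 = 4

Step 1 — compute v_2(x) by factoring powers of 2 out of the numerator and denominator: v_2(9/4) = -2. Step 2 — apply |x|_p = p^{-v_p(x)} = 2^{2} = 4.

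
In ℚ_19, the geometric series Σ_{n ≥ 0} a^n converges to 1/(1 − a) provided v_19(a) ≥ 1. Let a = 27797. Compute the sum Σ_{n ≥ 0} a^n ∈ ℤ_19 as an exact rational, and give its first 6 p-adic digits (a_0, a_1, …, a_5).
Σ a^n = 1/(1 − a) = -1/27796;  first 6 digits = (1, 0, 1, 4, 1, 8)

v_19(a) = 2 ≥ 1, so the series converges in ℤ_19 to 1/(1 − a) = 1/(1 − 27797) = -1/27796. Expand this rational in ℤ_19: compute digits iteratively via d_i = x_i mod 19, x_{i+1} = (x_i − d_i)/19. The first 6 digits are (1, 0, 1, 4, 1, 8).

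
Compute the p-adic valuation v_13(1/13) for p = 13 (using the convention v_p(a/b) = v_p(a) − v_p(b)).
v_13(1/13) = -1

Factor powers of 13 from the numerator and denominator of the reduced fraction: 1 = 13^0 · 1 and 13 = 13^1 · 1. Apply v_p(a/b) = v_p(a) − v_p(b): v_13(1/13) = 0 − 1 = -1.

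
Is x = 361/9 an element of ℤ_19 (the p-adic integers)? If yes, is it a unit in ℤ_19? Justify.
x ∈ ℤ_19 but not a unit; v_19(x) = 2 > 0

ℤ_19 = {x ∈ ℚ_19 : v_19(x) ≥ 0} and ℤ_19^× = {x ∈ ℤ_19 : v_19(x) = 0}. Here v_19(361/9) = v_19(num) − v_19(den) = 2; compare against these criteria.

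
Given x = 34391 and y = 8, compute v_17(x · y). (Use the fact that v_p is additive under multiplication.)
v_17(275128) = 3

v_p(x) = 3 (factor: 34391 = 17^3 · 7); v_p(y) = 0 (factor: 8 = 17^0 · 8). Additivity: v_p(xy) = v_p(x) + v_p(y) = 3 + 0 = 3. (Direct check: xy = 275128 = 17^3 · (56).)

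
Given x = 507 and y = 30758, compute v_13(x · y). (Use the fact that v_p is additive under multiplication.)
v_13(15594306) = 5

v_p(x) = 2 (factor: 507 = 13^2 · 3); v_p(y) = 3 (factor: 30758 = 13^3 · 14). Additivity: v_p(xy) = v_p(x) + v_p(y) = 2 + 3 = 5. (Direct check: xy = 15594306 = 13^5 · (42).)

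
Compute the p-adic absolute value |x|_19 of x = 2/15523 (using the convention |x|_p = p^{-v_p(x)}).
|2/15523|_19 = 361

Step 1 — compute v_19(x) by factoring powers of 19 out of the numerator and denominator: v_19(2/15523) = -2. Step 2 — apply |x|_p = p^{-v_p(x)} = 19^{2} = 361.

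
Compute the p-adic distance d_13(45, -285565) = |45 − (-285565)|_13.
d_13(45, -285565) = 1/28561

Step 1 — x − y = 45 − (-285565) = 285610. Step 2 — v_13(285610) = 4 (factor: 285610 = (13^4 · 10); the sign does not affect v_p). Step 3 — |x − y|_13 = 13^{-4} = 1/28561.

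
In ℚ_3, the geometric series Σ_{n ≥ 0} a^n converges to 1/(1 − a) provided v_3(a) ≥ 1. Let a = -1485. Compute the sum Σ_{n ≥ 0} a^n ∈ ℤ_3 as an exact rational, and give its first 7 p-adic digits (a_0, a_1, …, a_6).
Σ a^n = 1/(1 − a) = 1/1486;  first 7 digits = (1, 0, 0, 2, 2, 2, 1)

v_3(a) = 3 ≥ 1, so the series converges in ℤ_3 to 1/(1 − a) = 1/(1 − (-1485)) = 1/1486. Expand this rational in ℤ_3: compute digits iteratively via d_i = x_i mod 3, x_{i+1} = (x_i − d_i)/3. The first 7 digits are (1, 0, 0, 2, 2, 2, 1).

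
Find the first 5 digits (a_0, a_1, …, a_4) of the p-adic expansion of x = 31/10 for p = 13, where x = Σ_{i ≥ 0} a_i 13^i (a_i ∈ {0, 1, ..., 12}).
(a_0, …, a_4) = (7, 1, 9, 11, 3)

v_13(31/10) = 0 (numerator and denominator both coprime to 13), so x ∈ ℤ_13^×. Compute digits iteratively via a_i = x_i mod 13, x_{i+1} = (x_i − a_i)/13, with x_0 = x:
  x_0 = 31/10;  a_0 = 7;  x_1 = (x_0 − 7)/13 = -3/10
  x_1 = -3/10;  a_1 = 1;  x_2 = (x_1 − 1)/13 = -1/10
  x_2 = -1/10;  a_2 = 9;  x_3 = (x_2 − 9)/13 = -7/10
  x_3 = -7/10;  a_3 = 11;  x_4 = (x_3 − 11)/13 = -9/10
  x_4 = -9/10;  a_4 = 3;  x_5 = (x_4 − 3)/13 = -3/10
Digits: (7, 1, 9, 11, 3).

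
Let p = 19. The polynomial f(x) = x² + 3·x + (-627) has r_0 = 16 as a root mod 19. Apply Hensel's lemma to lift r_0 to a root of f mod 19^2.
r_1 = 149 (mod 361)

Hensel: r_{i+1} = r_i − f(r_i)·(f′(r_i))^{-1} mod 19^{i+2}, f′(x) = 2x + 3. Iterate:
  r_0 = 16 (mod 19)
  r_1 = 149 (mod 361)
Final: r = 149 satisfies f(r) ≡ 0 mod 19^2.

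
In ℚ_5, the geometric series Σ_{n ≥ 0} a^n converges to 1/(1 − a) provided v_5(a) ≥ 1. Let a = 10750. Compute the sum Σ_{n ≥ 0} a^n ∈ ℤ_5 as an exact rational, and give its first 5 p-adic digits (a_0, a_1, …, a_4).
Σ a^n = 1/(1 − a) = -1/10749;  first 5 digits = (1, 0, 0, 1, 2)

v_5(a) = 3 ≥ 1, so the series converges in ℤ_5 to 1/(1 − a) = 1/(1 − 10750) = -1/10749. Expand this rational in ℤ_5: compute digits iteratively via d_i = x_i mod 5, x_{i+1} = (x_i − d_i)/5. The first 5 digits are (1, 0, 0, 1, 2).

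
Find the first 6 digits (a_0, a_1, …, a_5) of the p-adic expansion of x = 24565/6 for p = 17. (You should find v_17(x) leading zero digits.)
(a_0, …, a_5) = (0, 0, 0, 15, 2, 14)

v_17(24565/6) = 3, so a_0 = ... = a_2 = 0. Factor out: x = 17^3 · u with u = 5/6 a unit in ℤ_17. Expand u iteratively via a_{v+i} = u_i mod 17, u_{i+1} = (u_i − a_{v+i})/17:
  u_0 = 5/6;  a_3 = 15;  u_1 = (u_0 − 15)/17 = -5/6
  u_1 = -5/6;  a_4 = 2;  u_2 = (u_1 − 2)/17 = -1/6
  u_2 = -1/6;  a_5 = 14;  u_3 = (u_2 − 14)/17 = -5/6
Digits: (0, 0, 0, 15, 2, 14).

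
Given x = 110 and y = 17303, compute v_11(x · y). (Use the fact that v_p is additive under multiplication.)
v_11(1903330) = 4

v_p(x) = 1 (factor: 110 = 11^1 · 10); v_p(y) = 3 (factor: 17303 = 11^3 · 13). Additivity: v_p(xy) = v_p(x) + v_p(y) = 1 + 3 = 4. (Direct check: xy = 1903330 = 11^4 · (130).)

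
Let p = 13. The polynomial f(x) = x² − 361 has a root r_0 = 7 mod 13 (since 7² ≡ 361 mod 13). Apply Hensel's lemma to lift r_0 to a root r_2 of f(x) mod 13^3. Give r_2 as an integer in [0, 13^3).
r_2 = 2178 (mod 2197)

Hensel's recurrence: r_{i+1} = r_i − f(r_i)·(f′(r_i))^{-1} mod 13^{i+2}, with f′(x) = 2x. Iterate:
  r_0 = 7 (mod 13)
  r_1 = 150 (mod 169)
  r_2 = 2178 (mod 2197)
Final: r_2 = 2178, and one checks f(r_2) ≡ 0 mod 13^3.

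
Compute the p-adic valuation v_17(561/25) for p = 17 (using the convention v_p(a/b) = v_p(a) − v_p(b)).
v_17(561/25) = 1

Factor powers of 17 from the numerator and denominator of the reduced fraction: 561 = 17^1 · 33 and 25 = 17^0 · 25. Apply v_p(a/b) = v_p(a) − v_p(b): v_17(561/25) = 1 − 0 = 1.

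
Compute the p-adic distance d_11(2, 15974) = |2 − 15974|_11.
d_11(2, 15974) = 1/1331

Step 1 — x − y = 2 − 15974 = -15972. Step 2 — v_11(-15972) = 3 (factor: -15972 = −(11^3 · 12); the sign does not affect v_p). Step 3 — |x − y|_11 = 11^{-3} = 1/1331.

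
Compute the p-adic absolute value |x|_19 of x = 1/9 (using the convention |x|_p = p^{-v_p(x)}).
|1/9|_19 = 1

Step 1 — compute v_19(x) by factoring powers of 19 out of the numerator and denominator: v_19(1/9) = 0. Step 2 — apply |x|_p = p^{-v_p(x)} = 19^{0} = 1.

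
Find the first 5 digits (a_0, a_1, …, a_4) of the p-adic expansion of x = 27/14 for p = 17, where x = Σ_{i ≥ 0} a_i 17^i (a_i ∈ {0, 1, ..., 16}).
(a_0, …, a_4) = (8, 13, 15, 10, 3)

v_17(27/14) = 0 (numerator and denominator both coprime to 17), so x ∈ ℤ_17^×. Compute digits iteratively via a_i = x_i mod 17, x_{i+1} = (x_i − a_i)/17, with x_0 = x:
  x_0 = 27/14;  a_0 = 8;  x_1 = (x_0 − 8)/17 = -5/14
  x_1 = -5/14;  a_1 = 13;  x_2 = (x_1 − 13)/17 = -11/14
  x_2 = -11/14;  a_2 = 15;  x_3 = (x_2 − 15)/17 = -13/14
  x_3 = -13/14;  a_3 = 10;  x_4 = (x_3 − 10)/17 = -9/14
  x_4 = -9/14;  a_4 = 3;  x_5 = (x_4 − 3)/17 = -3/14
Digits: (8, 13, 15, 10, 3).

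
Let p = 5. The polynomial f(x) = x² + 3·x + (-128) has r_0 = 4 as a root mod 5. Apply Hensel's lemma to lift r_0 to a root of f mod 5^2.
r_1 = 4 (mod 25)

Hensel: r_{i+1} = r_i − f(r_i)·(f′(r_i))^{-1} mod 5^{i+2}, f′(x) = 2x + 3. Iterate:
  r_0 = 4 (mod 5)
  r_1 = 4 (mod 25)
Final: r = 4 satisfies f(r) ≡ 0 mod 5^2.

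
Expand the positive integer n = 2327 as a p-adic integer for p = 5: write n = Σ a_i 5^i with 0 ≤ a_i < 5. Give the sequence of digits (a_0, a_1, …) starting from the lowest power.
(a_0, a_1, …) = (2, 0, 3, 3, 3)

Repeated division by 5 gives the digits low-to-high: 2327 = 2 + 3·5^2 + 3·5^3 + 3·5^4. Digit sequence: (2, 0, 3, 3, 3).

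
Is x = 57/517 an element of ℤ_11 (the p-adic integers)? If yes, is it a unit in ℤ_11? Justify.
x ∉ ℤ_11 (v_11(x) = -1 < 0)

ℤ_11 = {x ∈ ℚ_11 : v_11(x) ≥ 0} and ℤ_11^× = {x ∈ ℤ_11 : v_11(x) = 0}. Here v_11(57/517) = v_11(num) − v_11(den) = -1; compare against these criteria.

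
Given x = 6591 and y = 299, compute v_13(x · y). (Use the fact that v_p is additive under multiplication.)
v_13(1970709) = 4

v_p(x) = 3 (factor: 6591 = 13^3 · 3); v_p(y) = 1 (factor: 299 = 13^1 · 23). Additivity: v_p(xy) = v_p(x) + v_p(y) = 3 + 1 = 4. (Direct check: xy = 1970709 = 13^4 · (69).)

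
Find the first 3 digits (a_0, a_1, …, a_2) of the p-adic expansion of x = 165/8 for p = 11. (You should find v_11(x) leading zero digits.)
(a_0, …, a_2) = (0, 6, 1)

v_11(165/8) = 1, so a_0 = ... = a_0 = 0. Factor out: x = 11^1 · u with u = 15/8 a unit in ℤ_11. Expand u iteratively via a_{v+i} = u_i mod 11, u_{i+1} = (u_i − a_{v+i})/11:
  u_0 = 15/8;  a_1 = 6;  u_1 = (u_0 − 6)/11 = -3/8
  u_1 = -3/8;  a_2 = 1;  u_2 = (u_1 − 1)/11 = -1/8
Digits: (0, 6, 1).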